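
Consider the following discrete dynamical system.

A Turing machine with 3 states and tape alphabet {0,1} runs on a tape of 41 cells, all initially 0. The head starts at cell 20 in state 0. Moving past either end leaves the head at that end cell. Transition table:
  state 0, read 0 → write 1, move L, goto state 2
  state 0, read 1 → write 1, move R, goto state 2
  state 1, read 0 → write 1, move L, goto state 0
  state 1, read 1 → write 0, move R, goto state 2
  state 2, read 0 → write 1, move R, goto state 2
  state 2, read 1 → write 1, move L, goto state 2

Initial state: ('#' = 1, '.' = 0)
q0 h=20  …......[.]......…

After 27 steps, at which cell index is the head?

11

gen 0: q0 h=20  …......[.]......…
gen 1: q2 h=19  …......[.]#.....…
gen 2: q2 h=20  ….....#[#]......…
gen 3: q2 h=19  …......[#]#.....…
gen 4: q2 h=18  …......[.]##....…
gen 5: q2 h=19  ….....#[#]#.....…
gen 6: q2 h=18  …......[#]##....…
gen 7: q2 h=17  …......[.]###...…
gen 8: q2 h=18  ….....#[#]##....…
gen 9: q2 h=17  …......[#]###...…
gen 10: q2 h=16  …......[.]####..…
gen 11: q2 h=17  ….....#[#]###...…
gen 12: q2 h=16  …......[#]####..…
gen 13: q2 h=15  …......[.]#####.…
gen 14: q2 h=16  ….....#[#]####..…
gen 15: q2 h=15  …......[#]#####.…
gen 16: q2 h=14  …......[.]######…
gen 17: q2 h=15  ….....#[#]#####.…
gen 18: q2 h=14  …......[#]######…
gen 19: q2 h=13  …......[.]######…
gen 20: q2 h=14  ….....#[#]######…
gen 21: q2 h=13  …......[#]######…
gen 22: q2 h=12  …......[.]######…
gen 23: q2 h=13  ….....#[#]######…
gen 24: q2 h=12  …......[#]######…
gen 25: q2 h=11  …......[.]######…
gen 26: q2 h=12  ….....#[#]######…
gen 27: q2 h=11  …......[#]######…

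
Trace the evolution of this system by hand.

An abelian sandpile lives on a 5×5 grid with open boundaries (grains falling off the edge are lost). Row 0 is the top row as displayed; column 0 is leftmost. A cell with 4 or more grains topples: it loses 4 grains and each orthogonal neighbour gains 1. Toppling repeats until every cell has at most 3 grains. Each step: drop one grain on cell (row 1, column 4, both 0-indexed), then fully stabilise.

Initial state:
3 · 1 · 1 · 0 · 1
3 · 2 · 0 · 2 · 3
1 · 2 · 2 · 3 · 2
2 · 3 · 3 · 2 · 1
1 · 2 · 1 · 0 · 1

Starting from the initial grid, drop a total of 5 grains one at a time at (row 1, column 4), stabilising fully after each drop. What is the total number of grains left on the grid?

0) 3 · 1 · 1 · 0 · 1
3 · 2 · 0 · 2 · 3
1 · 2 · 2 · 3 · 2
2 · 3 · 3 · 2 · 1
1 · 2 · 1 · 0 · 1
1) 3 · 1 · 1 · 0 · 2
3 · 2 · 0 · 3 · 0
1 · 2 · 2 · 3 · 3
2 · 3 · 3 · 2 · 1
1 · 2 · 1 · 0 · 1
2) 3 · 1 · 1 · 0 · 2
3 · 2 · 0 · 3 · 1
1 · 2 · 2 · 3 · 3
2 · 3 · 3 · 2 · 1
1 · 2 · 1 · 0 · 1
3) 3 · 1 · 1 · 0 · 2
3 · 2 · 0 · 3 · 2
1 · 2 · 2 · 3 · 3
2 · 3 · 3 · 2 · 1
1 · 2 · 1 · 0 · 1
4) 3 · 1 · 1 · 0 · 2
3 · 2 · 0 · 3 · 3
1 · 2 · 2 · 3 · 3
2 · 3 · 3 · 2 · 1
1 · 2 · 1 · 0 · 1
5) 3 · 1 · 1 · 1 · 3
3 · 2 · 1 · 1 · 2
1 · 2 · 3 · 1 · 1
2 · 3 · 3 · 3 · 2
1 · 2 · 1 · 0 · 1

44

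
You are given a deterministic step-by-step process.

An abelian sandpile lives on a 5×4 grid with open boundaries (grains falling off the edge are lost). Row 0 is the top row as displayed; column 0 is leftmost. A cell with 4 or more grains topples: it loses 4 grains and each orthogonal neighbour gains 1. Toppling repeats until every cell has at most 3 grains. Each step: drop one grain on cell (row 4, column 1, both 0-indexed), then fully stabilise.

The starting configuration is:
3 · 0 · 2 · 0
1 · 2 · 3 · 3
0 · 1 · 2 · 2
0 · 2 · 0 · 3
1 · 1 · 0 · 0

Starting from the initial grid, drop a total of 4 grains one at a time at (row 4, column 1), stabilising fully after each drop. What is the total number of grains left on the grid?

29

[0] 3 · 0 · 2 · 0
1 · 2 · 3 · 3
0 · 1 · 2 · 2
0 · 2 · 0 · 3
1 · 1 · 0 · 0
[1] 3 · 0 · 2 · 0
1 · 2 · 3 · 3
0 · 1 · 2 · 2
0 · 2 · 0 · 3
1 · 2 · 0 · 0
[2] 3 · 0 · 2 · 0
1 · 2 · 3 · 3
0 · 1 · 2 · 2
0 · 2 · 0 · 3
1 · 3 · 0 · 0
[3] 3 · 0 · 2 · 0
1 · 2 · 3 · 3
0 · 1 · 2 · 2
0 · 3 · 0 · 3
2 · 0 · 1 · 0
[4] 3 · 0 · 2 · 0
1 · 2 · 3 · 3
0 · 1 · 2 · 2
0 · 3 · 0 · 3
2 · 1 · 1 · 0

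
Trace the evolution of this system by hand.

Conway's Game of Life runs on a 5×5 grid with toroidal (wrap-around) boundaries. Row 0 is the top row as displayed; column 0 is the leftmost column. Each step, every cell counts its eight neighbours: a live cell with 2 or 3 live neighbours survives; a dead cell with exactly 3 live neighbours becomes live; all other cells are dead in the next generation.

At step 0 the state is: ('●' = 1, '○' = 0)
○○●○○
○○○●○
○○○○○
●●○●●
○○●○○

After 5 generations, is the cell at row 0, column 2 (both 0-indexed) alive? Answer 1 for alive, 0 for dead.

1

t=0: ○○●○○
○○○●○
○○○○○
●●○●●
○○●○○
t=1: ○○●●○
○○○○○
●○●●○
●●●●●
●○●○●
t=2: ○●●●●
○●○○●
●○○○○
○○○○○
○○○○○
t=3: ○●●●●
○●○○●
●○○○○
○○○○○
○○●●○
t=4: ○●○○●
○●○○●
●○○○○
○○○○○
○●○○●
t=5: ○●●●●
○●○○●
●○○○○
●○○○○
○○○○○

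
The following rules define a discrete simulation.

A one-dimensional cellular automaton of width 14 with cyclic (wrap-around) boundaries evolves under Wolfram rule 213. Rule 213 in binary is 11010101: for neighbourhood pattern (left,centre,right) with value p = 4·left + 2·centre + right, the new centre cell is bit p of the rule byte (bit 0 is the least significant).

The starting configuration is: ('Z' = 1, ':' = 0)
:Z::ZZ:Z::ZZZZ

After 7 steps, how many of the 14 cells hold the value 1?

7

gen 0: :Z::ZZ:Z::ZZZZ
gen 1: :ZZ::Z:ZZ::ZZZ
gen 2: ::ZZ:Z::ZZ::ZZ
gen 3: Z::Z:ZZ::ZZ::Z
gen 4: ZZ:Z::ZZ::ZZ::
gen 5: :Z:ZZ::ZZ::ZZ:
gen 6: :Z::ZZ::ZZ::ZZ
gen 7: :ZZ::ZZ::ZZ::Z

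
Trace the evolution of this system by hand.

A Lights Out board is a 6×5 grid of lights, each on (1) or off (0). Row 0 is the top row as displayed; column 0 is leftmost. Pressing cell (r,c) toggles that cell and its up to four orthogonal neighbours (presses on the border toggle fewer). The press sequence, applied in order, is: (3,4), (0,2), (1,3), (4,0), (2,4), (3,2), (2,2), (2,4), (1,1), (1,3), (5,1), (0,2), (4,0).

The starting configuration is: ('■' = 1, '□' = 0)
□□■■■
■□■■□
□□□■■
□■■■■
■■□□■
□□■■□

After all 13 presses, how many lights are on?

14

[0] □□■■■
■□■■□
□□□■■
□■■■■
■■□□■
□□■■□
[1] □□■■■
■□■■□
□□□■□
□■■□□
■■□□□
□□■■□
[2] □■□□■
■□□■□
□□□■□
□■■□□
■■□□□
□□■■□
[3] □■□■■
■□■□■
□□□□□
□■■□□
■■□□□
□□■■□
[4] □■□■■
■□■□■
□□□□□
■■■□□
□□□□□
■□■■□
[5] □■□■■
■□■□□
□□□■■
■■■□■
□□□□□
■□■■□
[6] □■□■■
■□■□□
□□■■■
■□□■■
□□■□□
■□■■□
[7] □■□■■
■□□□□
□■□□■
■□■■■
□□■□□
■□■■□
[8] □■□■■
■□□□■
□■□■□
■□■■□
□□■□□
■□■■□
[9] □□□■■
□■■□■
□□□■□
■□■■□
□□■□□
■□■■□
[10] □□□□■
□■□■□
□□□□□
■□■■□
□□■□□
■□■■□
[11] □□□□■
□■□■□
□□□□□
■□■■□
□■■□□
□■□■□
[12] □■■■■
□■■■□
□□□□□
■□■■□
□■■□□
□■□■□
[13] □■■■■
□■■■□
□□□□□
□□■■□
■□■□□
■■□■□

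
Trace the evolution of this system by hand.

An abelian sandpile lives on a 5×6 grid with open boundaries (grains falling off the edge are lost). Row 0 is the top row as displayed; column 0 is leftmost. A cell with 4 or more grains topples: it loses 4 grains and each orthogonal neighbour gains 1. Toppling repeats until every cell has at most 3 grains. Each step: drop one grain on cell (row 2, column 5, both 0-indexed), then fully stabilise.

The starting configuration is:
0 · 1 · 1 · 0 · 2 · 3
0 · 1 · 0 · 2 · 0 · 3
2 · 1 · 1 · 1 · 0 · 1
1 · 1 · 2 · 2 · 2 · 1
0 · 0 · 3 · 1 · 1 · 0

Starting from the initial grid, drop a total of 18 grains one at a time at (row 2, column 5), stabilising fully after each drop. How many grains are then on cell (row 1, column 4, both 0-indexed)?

0) 0 · 1 · 1 · 0 · 2 · 3
0 · 1 · 0 · 2 · 0 · 3
2 · 1 · 1 · 1 · 0 · 1
1 · 1 · 2 · 2 · 2 · 1
0 · 0 · 3 · 1 · 1 · 0
1) 0 · 1 · 1 · 0 · 2 · 3
0 · 1 · 0 · 2 · 0 · 3
2 · 1 · 1 · 1 · 0 · 2
1 · 1 · 2 · 2 · 2 · 1
0 · 0 · 3 · 1 · 1 · 0
2) 0 · 1 · 1 · 0 · 2 · 3
0 · 1 · 0 · 2 · 0 · 3
2 · 1 · 1 · 1 · 0 · 3
1 · 1 · 2 · 2 · 2 · 1
0 · 0 · 3 · 1 · 1 · 0
3) 0 · 1 · 1 · 0 · 3 · 0
0 · 1 · 0 · 2 · 1 · 1
2 · 1 · 1 · 1 · 1 · 1
1 · 1 · 2 · 2 · 2 · 2
0 · 0 · 3 · 1 · 1 · 0
4) 0 · 1 · 1 · 0 · 3 · 0
0 · 1 · 0 · 2 · 1 · 1
2 · 1 · 1 · 1 · 1 · 2
1 · 1 · 2 · 2 · 2 · 2
0 · 0 · 3 · 1 · 1 · 0
5) 0 · 1 · 1 · 0 · 3 · 0
0 · 1 · 0 · 2 · 1 · 1
2 · 1 · 1 · 1 · 1 · 3
1 · 1 · 2 · 2 · 2 · 2
0 · 0 · 3 · 1 · 1 · 0
6) 0 · 1 · 1 · 0 · 3 · 0
0 · 1 · 0 · 2 · 1 · 2
2 · 1 · 1 · 1 · 2 · 0
1 · 1 · 2 · 2 · 2 · 3
0 · 0 · 3 · 1 · 1 · 0
7) 0 · 1 · 1 · 0 · 3 · 0
0 · 1 · 0 · 2 · 1 · 2
2 · 1 · 1 · 1 · 2 · 1
1 · 1 · 2 · 2 · 2 · 3
0 · 0 · 3 · 1 · 1 · 0
8) 0 · 1 · 1 · 0 · 3 · 0
0 · 1 · 0 · 2 · 1 · 2
2 · 1 · 1 · 1 · 2 · 2
1 · 1 · 2 · 2 · 2 · 3
0 · 0 · 3 · 1 · 1 · 0
9) 0 · 1 · 1 · 0 · 3 · 0
0 · 1 · 0 · 2 · 1 · 2
2 · 1 · 1 · 1 · 2 · 3
1 · 1 · 2 · 2 · 2 · 3
0 · 0 · 3 · 1 · 1 · 0
10) 0 · 1 · 1 · 0 · 3 · 0
0 · 1 · 0 · 2 · 1 · 3
2 · 1 · 1 · 1 · 3 · 1
1 · 1 · 2 · 2 · 3 · 0
0 · 0 · 3 · 1 · 1 · 1
11) 0 · 1 · 1 · 0 · 3 · 0
0 · 1 · 0 · 2 · 1 · 3
2 · 1 · 1 · 1 · 3 · 2
1 · 1 · 2 · 2 · 3 · 0
0 · 0 · 3 · 1 · 1 · 1
12) 0 · 1 · 1 · 0 · 3 · 0
0 · 1 · 0 · 2 · 1 · 3
2 · 1 · 1 · 1 · 3 · 3
1 · 1 · 2 · 2 · 3 · 0
0 · 0 · 3 · 1 · 1 · 1
13) 0 · 1 · 1 · 0 · 3 · 1
0 · 1 · 0 · 2 · 3 · 0
2 · 1 · 1 · 2 · 1 · 2
1 · 1 · 2 · 3 · 0 · 2
0 · 0 · 3 · 1 · 2 · 1
14) 0 · 1 · 1 · 0 · 3 · 1
0 · 1 · 0 · 2 · 3 · 0
2 · 1 · 1 · 2 · 1 · 3
1 · 1 · 2 · 3 · 0 · 2
0 · 0 · 3 · 1 · 2 · 1
15) 0 · 1 · 1 · 0 · 3 · 1
0 · 1 · 0 · 2 · 3 · 1
2 · 1 · 1 · 2 · 2 · 0
1 · 1 · 2 · 3 · 0 · 3
0 · 0 · 3 · 1 · 2 · 1
16) 0 · 1 · 1 · 0 · 3 · 1
0 · 1 · 0 · 2 · 3 · 1
2 · 1 · 1 · 2 · 2 · 1
1 · 1 · 2 · 3 · 0 · 3
0 · 0 · 3 · 1 · 2 · 1
17) 0 · 1 · 1 · 0 · 3 · 1
0 · 1 · 0 · 2 · 3 · 1
2 · 1 · 1 · 2 · 2 · 2
1 · 1 · 2 · 3 · 0 · 3
0 · 0 · 3 · 1 · 2 · 1
18) 0 · 1 · 1 · 0 · 3 · 1
0 · 1 · 0 · 2 · 3 · 1
2 · 1 · 1 · 2 · 2 · 3
1 · 1 · 2 · 3 · 0 · 3
0 · 0 · 3 · 1 · 2 · 1

3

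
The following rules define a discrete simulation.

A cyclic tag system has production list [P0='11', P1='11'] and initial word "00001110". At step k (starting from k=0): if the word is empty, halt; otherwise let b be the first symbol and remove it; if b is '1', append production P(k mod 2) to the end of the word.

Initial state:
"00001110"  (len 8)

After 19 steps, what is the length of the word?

17

0) "00001110"  (len 8)
1) "0001110"  (len 7)
2) "001110"  (len 6)
3) "01110"  (len 5)
4) "1110"  (len 4)
5) "11011"  (len 5)
6) "101111"  (len 6)
7) "0111111"  (len 7)
8) "111111"  (len 6)
9) "1111111"  (len 7)
10) "11111111"  (len 8)
11) "111111111"  (len 9)
12) "1111111111"  (len 10)
13) "11111111111"  (len 11)
14) "111111111111"  (len 12)
15) "1111111111111"  (len 13)
16) "11111111111111"  (len 14)
17) "111111111111111"  (len 15)
18) "1111111111111111"  (len 16)
19) "11111111111111111"  (len 17)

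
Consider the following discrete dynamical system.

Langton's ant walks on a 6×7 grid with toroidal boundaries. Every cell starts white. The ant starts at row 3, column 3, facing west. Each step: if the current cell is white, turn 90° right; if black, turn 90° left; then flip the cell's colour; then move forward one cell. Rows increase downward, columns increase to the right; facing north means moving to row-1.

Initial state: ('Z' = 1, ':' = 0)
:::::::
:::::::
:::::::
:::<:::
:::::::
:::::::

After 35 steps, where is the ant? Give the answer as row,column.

[0] :::::::
:::::::
:::::::
:::<:::
:::::::
:::::::
[1] :::::::
:::::::
:::^:::
:::Z:::
:::::::
:::::::
[2] :::::::
:::::::
:::Z>::
:::Z:::
:::::::
:::::::
[3] :::::::
:::::::
:::ZZ::
:::Zv::
:::::::
:::::::
[4] :::::::
:::::::
:::ZZ::
:::<Z::
:::::::
:::::::
[5] :::::::
:::::::
:::ZZ::
::::Z::
:::v:::
:::::::
[6] :::::::
:::::::
:::ZZ::
::::Z::
::<Z:::
:::::::
[7] :::::::
:::::::
:::ZZ::
::^:Z::
::ZZ:::
:::::::
[8] :::::::
:::::::
:::ZZ::
::Z>Z::
::ZZ:::
:::::::
[9] :::::::
:::::::
:::ZZ::
::ZZZ::
::Zv:::
:::::::
[10] :::::::
:::::::
:::ZZ::
::ZZZ::
::Z:>::
:::::::
[11] :::::::
:::::::
:::ZZ::
::ZZZ::
::Z:Z::
::::v::
[12] :::::::
:::::::
:::ZZ::
::ZZZ::
::Z:Z::
:::<Z::
[13] :::::::
:::::::
:::ZZ::
::ZZZ::
::Z^Z::
:::ZZ::
[14] :::::::
:::::::
:::ZZ::
::ZZZ::
::ZZ>::
:::ZZ::
[15] :::::::
:::::::
:::ZZ::
::ZZ^::
::ZZ:::
:::ZZ::
[16] :::::::
:::::::
:::ZZ::
::Z<:::
::ZZ:::
:::ZZ::
[17] :::::::
:::::::
:::ZZ::
::Z::::
::Zv:::
:::ZZ::
[18] :::::::
:::::::
:::ZZ::
::Z::::
::Z:>::
:::ZZ::
[19] :::::::
:::::::
:::ZZ::
::Z::::
::Z:Z::
:::Zv::
[20] :::::::
:::::::
:::ZZ::
::Z::::
::Z:Z::
:::Z:>:
[21] :::::v:
:::::::
:::ZZ::
::Z::::
::Z:Z::
:::Z:Z:
[22] ::::<Z:
:::::::
:::ZZ::
::Z::::
::Z:Z::
:::Z:Z:
[23] ::::ZZ:
:::::::
:::ZZ::
::Z::::
::Z:Z::
:::Z^Z:
[24] ::::ZZ:
:::::::
:::ZZ::
::Z::::
::Z:Z::
:::ZZ>:
[25] ::::ZZ:
:::::::
:::ZZ::
::Z::::
::Z:Z^:
:::ZZ::
[26] ::::ZZ:
:::::::
:::ZZ::
::Z::::
::Z:ZZ>
:::ZZ::
[27] ::::ZZ:
:::::::
:::ZZ::
::Z::::
::Z:ZZZ
:::ZZ:v
[28] ::::ZZ:
:::::::
:::ZZ::
::Z::::
::Z:ZZZ
:::ZZ<Z
[29] ::::ZZ:
:::::::
:::ZZ::
::Z::::
::Z:Z^Z
:::ZZZZ
[30] ::::ZZ:
:::::::
:::ZZ::
::Z::::
::Z:<:Z
:::ZZZZ
[31] ::::ZZ:
:::::::
:::ZZ::
::Z::::
::Z:::Z
:::ZvZZ
[32] ::::ZZ:
:::::::
:::ZZ::
::Z::::
::Z:::Z
:::Z:>Z
[33] ::::ZZ:
:::::::
:::ZZ::
::Z::::
::Z::^Z
:::Z::Z
[34] ::::ZZ:
:::::::
:::ZZ::
::Z::::
::Z::Z>
:::Z::Z
[35] ::::ZZ:
:::::::
:::ZZ::
::Z:::^
::Z::Z:
:::Z::Z

3,6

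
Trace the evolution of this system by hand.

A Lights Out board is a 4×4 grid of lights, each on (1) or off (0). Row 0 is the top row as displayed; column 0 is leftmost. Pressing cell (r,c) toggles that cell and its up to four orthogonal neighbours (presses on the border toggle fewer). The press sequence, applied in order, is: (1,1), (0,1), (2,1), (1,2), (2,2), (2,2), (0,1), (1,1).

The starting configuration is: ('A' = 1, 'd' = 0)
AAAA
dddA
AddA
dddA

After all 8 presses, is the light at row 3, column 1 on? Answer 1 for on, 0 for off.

k=0  AAAA
dddA
AddA
dddA
k=1  AdAA
AAAA
AAdA
dddA
k=2  dAdA
AdAA
AAdA
dddA
k=3  dAdA
AAAA
ddAA
dAdA
k=4  dAAA
Addd
dddA
dAdA
k=5  dAAA
AdAd
dAAd
dAAA
k=6  dAAA
Addd
dddA
dAdA
k=7  AddA
AAdd
dddA
dAdA
k=8  AAdA
ddAd
dAdA
dAdA

1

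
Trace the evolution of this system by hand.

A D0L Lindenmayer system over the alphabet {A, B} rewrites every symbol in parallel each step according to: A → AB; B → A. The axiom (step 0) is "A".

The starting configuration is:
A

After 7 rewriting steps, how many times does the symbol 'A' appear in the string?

[0] A
[1] AB
[2] ABA
[3] ABAAB
[4] ABAABABA
[5] ABAABABAABAAB
[6] ABAABABAABAABABAABABA
[7] ABAABABAABAABABAABABAABAABABAABAAB

21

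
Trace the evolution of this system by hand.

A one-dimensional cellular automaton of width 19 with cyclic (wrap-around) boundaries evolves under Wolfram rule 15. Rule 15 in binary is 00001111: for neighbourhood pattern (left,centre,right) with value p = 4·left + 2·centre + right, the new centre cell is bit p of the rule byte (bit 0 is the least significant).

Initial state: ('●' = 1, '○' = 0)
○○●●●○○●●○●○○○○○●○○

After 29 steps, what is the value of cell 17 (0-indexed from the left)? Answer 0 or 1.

0

[0] ○○●●●○○●●○●○○○○○●○○
[1] ●●●○○○●●○○●○●●●●●○●
[2] ○○○○●●●○○●●○●○○○○○●
[3] ○●●●●○○○●●○○●○●●●●●
[4] ○●○○○○●●●○○●●○●○○○○
[5] ●●○●●●●○○○●●○○●○●●●
[6] ○○○●○○○○●●●○○●●○●○○
[7] ●●●●○●●●●○○○●●○○●○●
[8] ○○○○○●○○○○●●●○○●●○●
[9] ○●●●●●○●●●●○○○●●○○●
[10] ○●○○○○○●○○○○●●●○○●●
[11] ○●○●●●●●○●●●●○○○●●○
[12] ●●○●○○○○○●○○○○●●●○○
[13] ●○○●○●●●●●○●●●●○○○●
[14] ○○●●○●○○○○○●○○○○●●●
[15] ○●●○○●○●●●●●○●●●●○○
[16] ●●○○●●○●○○○○○●○○○○●
[17] ○○○●●○○●○●●●●●○●●●●
[18] ○●●●○○●●○●○○○○○●○○○
[19] ●●○○○●●○○●○●●●●●○●●
[20] ○○○●●●○○●●○●○○○○○●○
[21] ●●●●○○○●●○○●○●●●●●○
[22] ●○○○○●●●○○●●○●○○○○○
[23] ●○●●●●○○○●●○○●○●●●●
[24] ○○●○○○○●●●○○●●○●○○○
[25] ●●●○●●●●○○○●●○○●○●●
[26] ○○○○●○○○○●●●○○●●○●○
[27] ●●●●●○●●●●○○○●●○○●○
[28] ●○○○○○●○○○○●●●○○●●○
[29] ●○●●●●●○●●●●○○○●●○○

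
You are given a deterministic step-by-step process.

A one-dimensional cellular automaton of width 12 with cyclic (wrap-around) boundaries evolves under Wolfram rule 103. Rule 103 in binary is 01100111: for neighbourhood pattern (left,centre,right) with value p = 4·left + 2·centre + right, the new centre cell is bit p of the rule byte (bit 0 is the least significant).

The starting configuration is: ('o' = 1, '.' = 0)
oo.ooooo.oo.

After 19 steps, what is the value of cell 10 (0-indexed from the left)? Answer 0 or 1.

0

k=0  oo.ooooo.oo.
k=1  .oo....oo.oo
k=2  o.o.ooo.oo.o
k=3  oooo..oo.oo.
k=4  ...o.o.oo.oo
k=5  .oooooo.oo.o
k=6  o.....oo.ooo
k=7  o.oooo.oo...
k=8  oo...oo.o.oo
k=9  .o.oo.oooo..
k=10  ooo.oo...o.o
k=11  ..oo.o.oooo.
k=12  oo.oooo...o.
k=13  .oo...o.oooo
k=14  o.o.oooo...o
k=15  oooo...o.oo.
k=16  ...o.oooo.oo
k=17  .oooo...oo.o
k=18  o...o.oo.ooo
k=19  o.oooo.oo...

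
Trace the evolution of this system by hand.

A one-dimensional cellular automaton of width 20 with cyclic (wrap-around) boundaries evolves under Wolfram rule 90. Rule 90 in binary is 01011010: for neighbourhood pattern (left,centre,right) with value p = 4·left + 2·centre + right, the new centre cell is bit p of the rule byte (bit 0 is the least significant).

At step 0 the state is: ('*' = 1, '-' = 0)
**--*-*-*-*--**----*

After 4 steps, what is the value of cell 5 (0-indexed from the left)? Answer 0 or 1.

0) **--*-*-*-*--**----*
1) -***-------*****--**
2) -*-**-----**---*****
3) ---***---****-**---*
4) *-**-**-**--*-***-*-

1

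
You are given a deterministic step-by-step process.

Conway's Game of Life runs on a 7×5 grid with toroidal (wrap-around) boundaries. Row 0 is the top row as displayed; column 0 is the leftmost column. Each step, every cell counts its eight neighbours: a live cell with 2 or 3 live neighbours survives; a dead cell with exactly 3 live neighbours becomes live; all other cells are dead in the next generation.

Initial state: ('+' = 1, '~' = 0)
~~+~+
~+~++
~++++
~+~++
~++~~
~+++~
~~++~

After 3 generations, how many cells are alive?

t=0: ~~+~+
~+~++
~++++
~+~++
~++~~
~+++~
~~++~
t=1: ++~~+
~+~~~
~+~~~
~~~~+
~~~~+
~~~~~
~~~~+
t=2: ~+~~+
~++~~
+~~~~
+~~~~
~~~~~
~~~~~
~~~~+
t=3: ~+++~
~++~~
+~~~~
~~~~~
~~~~~
~~~~~
+~~~~

7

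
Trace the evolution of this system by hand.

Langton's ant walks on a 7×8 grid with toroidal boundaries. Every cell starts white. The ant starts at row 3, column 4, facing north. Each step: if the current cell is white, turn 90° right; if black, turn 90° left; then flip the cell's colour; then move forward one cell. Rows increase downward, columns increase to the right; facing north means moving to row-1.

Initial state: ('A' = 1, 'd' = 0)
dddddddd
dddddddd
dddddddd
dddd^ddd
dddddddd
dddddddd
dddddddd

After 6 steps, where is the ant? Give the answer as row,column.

0) dddddddd
dddddddd
dddddddd
dddd^ddd
dddddddd
dddddddd
dddddddd
1) dddddddd
dddddddd
dddddddd
ddddA>dd
dddddddd
dddddddd
dddddddd
2) dddddddd
dddddddd
dddddddd
ddddAAdd
dddddvdd
dddddddd
dddddddd
3) dddddddd
dddddddd
dddddddd
ddddAAdd
dddd<Add
dddddddd
dddddddd
4) dddddddd
dddddddd
dddddddd
dddd^Add
ddddAAdd
dddddddd
dddddddd
5) dddddddd
dddddddd
dddddddd
ddd<dAdd
ddddAAdd
dddddddd
dddddddd
6) dddddddd
dddddddd
ddd^dddd
dddAdAdd
ddddAAdd
dddddddd
dddddddd

2,3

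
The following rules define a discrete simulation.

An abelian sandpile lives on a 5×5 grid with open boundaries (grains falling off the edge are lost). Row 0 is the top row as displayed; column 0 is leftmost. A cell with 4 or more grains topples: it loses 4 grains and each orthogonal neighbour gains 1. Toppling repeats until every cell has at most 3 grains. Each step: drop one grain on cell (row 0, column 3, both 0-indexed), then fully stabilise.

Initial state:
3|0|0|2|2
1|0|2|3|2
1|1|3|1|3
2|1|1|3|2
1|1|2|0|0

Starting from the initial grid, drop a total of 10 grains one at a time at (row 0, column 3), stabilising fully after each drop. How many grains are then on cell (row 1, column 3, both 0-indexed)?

3

0) 3|0|0|2|2
1|0|2|3|2
1|1|3|1|3
2|1|1|3|2
1|1|2|0|0
1) 3|0|0|3|2
1|0|2|3|2
1|1|3|1|3
2|1|1|3|2
1|1|2|0|0
2) 3|0|1|1|3
1|0|3|0|3
1|1|3|2|3
2|1|1|3|2
1|1|2|0|0
3) 3|0|1|2|3
1|0|3|0|3
1|1|3|2|3
2|1|1|3|2
1|1|2|0|0
4) 3|0|1|3|3
1|0|3|0|3
1|1|3|2|3
2|1|1|3|2
1|1|2|0|0
5) 3|0|2|1|1
1|0|3|2|1
1|1|3|3|0
2|1|1|3|3
1|1|2|0|0
6) 3|0|2|2|1
1|0|3|2|1
1|1|3|3|0
2|1|1|3|3
1|1|2|0|0
7) 3|0|2|3|1
1|0|3|2|1
1|1|3|3|0
2|1|1|3|3
1|1|2|0|0
8) 3|0|3|0|2
1|0|3|3|1
1|1|3|3|0
2|1|1|3|3
1|1|2|0|0
9) 3|0|3|1|2
1|0|3|3|1
1|1|3|3|0
2|1|1|3|3
1|1|2|0|0
10) 3|0|3|2|2
1|0|3|3|1
1|1|3|3|0
2|1|1|3|3
1|1|2|0|0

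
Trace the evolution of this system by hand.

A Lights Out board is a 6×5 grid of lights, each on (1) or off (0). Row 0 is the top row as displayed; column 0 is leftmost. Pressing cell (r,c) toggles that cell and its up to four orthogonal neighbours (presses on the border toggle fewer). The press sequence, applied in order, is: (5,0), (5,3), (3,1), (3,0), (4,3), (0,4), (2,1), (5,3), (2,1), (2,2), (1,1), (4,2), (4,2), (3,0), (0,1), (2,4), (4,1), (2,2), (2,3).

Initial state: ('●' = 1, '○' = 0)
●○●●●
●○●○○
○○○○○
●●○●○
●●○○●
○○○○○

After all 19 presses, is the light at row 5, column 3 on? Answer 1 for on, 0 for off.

[0] ●○●●●
●○●○○
○○○○○
●●○●○
●●○○●
○○○○○
[1] ●○●●●
●○●○○
○○○○○
●●○●○
○●○○●
●●○○○
[2] ●○●●●
●○●○○
○○○○○
●●○●○
○●○●●
●●●●●
[3] ●○●●●
●○●○○
○●○○○
○○●●○
○○○●●
●●●●●
[4] ●○●●●
●○●○○
●●○○○
●●●●○
●○○●●
●●●●●
[5] ●○●●●
●○●○○
●●○○○
●●●○○
●○●○○
●●●○●
[6] ●○●○○
●○●○●
●●○○○
●●●○○
●○●○○
●●●○●
[7] ●○●○○
●●●○●
○○●○○
●○●○○
●○●○○
●●●○●
[8] ●○●○○
●●●○●
○○●○○
●○●○○
●○●●○
●●○●○
[9] ●○●○○
●○●○●
●●○○○
●●●○○
●○●●○
●●○●○
[10] ●○●○○
●○○○●
●○●●○
●●○○○
●○●●○
●●○●○
[11] ●●●○○
○●●○●
●●●●○
●●○○○
●○●●○
●●○●○
[12] ●●●○○
○●●○●
●●●●○
●●●○○
●●○○○
●●●●○
[13] ●●●○○
○●●○●
●●●●○
●●○○○
●○●●○
●●○●○
[14] ●●●○○
○●●○●
○●●●○
○○○○○
○○●●○
●●○●○
[15] ○○○○○
○○●○●
○●●●○
○○○○○
○○●●○
●●○●○
[16] ○○○○○
○○●○○
○●●○●
○○○○●
○○●●○
●●○●○
[17] ○○○○○
○○●○○
○●●○●
○●○○●
●●○●○
●○○●○
[18] ○○○○○
○○○○○
○○○●●
○●●○●
●●○●○
●○○●○
[19] ○○○○○
○○○●○
○○●○○
○●●●●
●●○●○
●○○●○

1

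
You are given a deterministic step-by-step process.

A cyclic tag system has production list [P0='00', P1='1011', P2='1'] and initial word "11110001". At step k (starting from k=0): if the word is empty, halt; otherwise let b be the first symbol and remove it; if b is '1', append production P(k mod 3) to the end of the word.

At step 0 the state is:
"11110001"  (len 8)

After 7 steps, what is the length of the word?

10

t=0: "11110001"  (len 8)
t=1: "111000100"  (len 9)
t=2: "110001001011"  (len 12)
t=3: "100010010111"  (len 12)
t=4: "0001001011100"  (len 13)
t=5: "001001011100"  (len 12)
t=6: "01001011100"  (len 11)
t=7: "1001011100"  (len 10)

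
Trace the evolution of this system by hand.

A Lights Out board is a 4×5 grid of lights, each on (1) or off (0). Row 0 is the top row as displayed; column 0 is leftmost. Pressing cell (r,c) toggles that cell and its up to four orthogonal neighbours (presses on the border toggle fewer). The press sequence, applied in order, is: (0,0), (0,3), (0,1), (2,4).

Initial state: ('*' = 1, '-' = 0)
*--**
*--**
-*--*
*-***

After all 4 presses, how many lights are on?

t=0: *--**
*--**
-*--*
*-***
t=1: -*-**
---**
-*--*
*-***
t=2: -**--
----*
-*--*
*-***
t=3: *----
-*--*
-*--*
*-***
t=4: *----
-*---
-*-*-
*-**-

7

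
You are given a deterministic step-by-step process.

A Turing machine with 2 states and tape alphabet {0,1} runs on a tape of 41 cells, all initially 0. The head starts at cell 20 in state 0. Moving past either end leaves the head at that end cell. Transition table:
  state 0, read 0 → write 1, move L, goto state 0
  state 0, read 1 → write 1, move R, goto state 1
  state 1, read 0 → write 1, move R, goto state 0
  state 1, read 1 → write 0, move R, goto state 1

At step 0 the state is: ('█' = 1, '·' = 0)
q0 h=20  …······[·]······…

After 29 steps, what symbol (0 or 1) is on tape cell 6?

0

t=0: q0 h=20  …······[·]······…
t=1: q0 h=19  …······[·]█·····…
t=2: q0 h=18  …······[·]██····…
t=3: q0 h=17  …······[·]███···…
t=4: q0 h=16  …······[·]████··…
t=5: q0 h=15  …······[·]█████·…
t=6: q0 h=14  …······[·]██████…
t=7: q0 h=13  …······[·]██████…
t=8: q0 h=12  …······[·]██████…
t=9: q0 h=11  …······[·]██████…
t=10: q0 h=10  …······[·]██████…
t=11: q0 h= 9  …······[·]██████…
t=12: q0 h= 8  …······[·]██████…
t=13: q0 h= 7  …······[·]██████…
t=14: q0 h= 6  |······[·]██████…
t=15: q0 h= 5  |·····[·]██████…
t=16: q0 h= 4  |····[·]██████…
t=17: q0 h= 3  |···[·]██████…
t=18: q0 h= 2  |··[·]██████…
t=19: q0 h= 1  |·[·]██████…
t=20: q0 h= 0  |[·]██████…
t=21: q0 h= 0  |[█]██████…
t=22: q1 h= 1  |█[█]██████…
t=23: q1 h= 2  |█·[█]██████…
t=24: q1 h= 3  |█··[█]██████…
t=25: q1 h= 4  |█···[█]██████…
t=26: q1 h= 5  |█····[█]██████…
t=27: q1 h= 6  |█·····[█]██████…
t=28: q1 h= 7  …······[█]██████…
t=29: q1 h= 8  …······[█]██████…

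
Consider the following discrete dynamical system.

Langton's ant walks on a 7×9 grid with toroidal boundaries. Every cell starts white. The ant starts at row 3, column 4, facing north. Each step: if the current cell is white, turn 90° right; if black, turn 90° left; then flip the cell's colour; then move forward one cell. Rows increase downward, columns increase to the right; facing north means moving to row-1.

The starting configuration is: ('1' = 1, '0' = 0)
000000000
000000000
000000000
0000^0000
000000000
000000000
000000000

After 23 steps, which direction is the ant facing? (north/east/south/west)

east

k=0  000000000
000000000
000000000
0000^0000
000000000
000000000
000000000
k=1  000000000
000000000
000000000
00001>000
000000000
000000000
000000000
k=2  000000000
000000000
000000000
000011000
00000v000
000000000
000000000
k=3  000000000
000000000
000000000
000011000
0000<1000
000000000
000000000
k=4  000000000
000000000
000000000
0000^1000
000011000
000000000
000000000
k=5  000000000
000000000
000000000
000<01000
000011000
000000000
000000000
k=6  000000000
000000000
000^00000
000101000
000011000
000000000
000000000
k=7  000000000
000000000
0001>0000
000101000
000011000
000000000
000000000
k=8  000000000
000000000
000110000
0001v1000
000011000
000000000
000000000
k=9  000000000
000000000
000110000
000<11000
000011000
000000000
000000000
k=10  000000000
000000000
000110000
000011000
000v11000
000000000
000000000
k=11  000000000
000000000
000110000
000011000
00<111000
000000000
000000000
k=12  000000000
000000000
000110000
00^011000
001111000
000000000
000000000
k=13  000000000
000000000
000110000
001>11000
001111000
000000000
000000000
k=14  000000000
000000000
000110000
001111000
001v11000
000000000
000000000
k=15  000000000
000000000
000110000
001111000
0010>1000
000000000
000000000
k=16  000000000
000000000
000110000
0011^1000
001001000
000000000
000000000
k=17  000000000
000000000
000110000
001<01000
001001000
000000000
000000000
k=18  000000000
000000000
000110000
001001000
001v01000
000000000
000000000
k=19  000000000
000000000
000110000
001001000
00<101000
000000000
000000000
k=20  000000000
000000000
000110000
001001000
000101000
00v000000
000000000
k=21  000000000
000000000
000110000
001001000
000101000
0<1000000
000000000
k=22  000000000
000000000
000110000
001001000
0^0101000
011000000
000000000
k=23  000000000
000000000
000110000
001001000
01>101000
011000000
000000000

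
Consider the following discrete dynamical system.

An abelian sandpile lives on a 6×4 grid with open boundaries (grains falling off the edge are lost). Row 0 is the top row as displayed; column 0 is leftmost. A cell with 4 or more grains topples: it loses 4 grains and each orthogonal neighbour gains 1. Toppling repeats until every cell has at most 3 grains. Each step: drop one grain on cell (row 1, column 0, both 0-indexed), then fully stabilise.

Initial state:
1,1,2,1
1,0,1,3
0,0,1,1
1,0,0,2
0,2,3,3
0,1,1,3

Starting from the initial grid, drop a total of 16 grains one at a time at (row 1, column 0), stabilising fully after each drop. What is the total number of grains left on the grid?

gen 0: 1,1,2,1
1,0,1,3
0,0,1,1
1,0,0,2
0,2,3,3
0,1,1,3
gen 1: 1,1,2,1
2,0,1,3
0,0,1,1
1,0,0,2
0,2,3,3
0,1,1,3
gen 2: 1,1,2,1
3,0,1,3
0,0,1,1
1,0,0,2
0,2,3,3
0,1,1,3
gen 3: 2,1,2,1
0,1,1,3
1,0,1,1
1,0,0,2
0,2,3,3
0,1,1,3
gen 4: 2,1,2,1
1,1,1,3
1,0,1,1
1,0,0,2
0,2,3,3
0,1,1,3
gen 5: 2,1,2,1
2,1,1,3
1,0,1,1
1,0,0,2
0,2,3,3
0,1,1,3
gen 6: 2,1,2,1
3,1,1,3
1,0,1,1
1,0,0,2
0,2,3,3
0,1,1,3
gen 7: 3,1,2,1
0,2,1,3
2,0,1,1
1,0,0,2
0,2,3,3
0,1,1,3
gen 8: 3,1,2,1
1,2,1,3
2,0,1,1
1,0,0,2
0,2,3,3
0,1,1,3
gen 9: 3,1,2,1
2,2,1,3
2,0,1,1
1,0,0,2
0,2,3,3
0,1,1,3
gen 10: 3,1,2,1
3,2,1,3
2,0,1,1
1,0,0,2
0,2,3,3
0,1,1,3
gen 11: 0,2,2,1
1,3,1,3
3,0,1,1
1,0,0,2
0,2,3,3
0,1,1,3
gen 12: 0,2,2,1
2,3,1,3
3,0,1,1
1,0,0,2
0,2,3,3
0,1,1,3
gen 13: 0,2,2,1
3,3,1,3
3,0,1,1
1,0,0,2
0,2,3,3
0,1,1,3
gen 14: 1,3,2,1
2,0,2,3
0,2,1,1
2,0,0,2
0,2,3,3
0,1,1,3
gen 15: 1,3,2,1
3,0,2,3
0,2,1,1
2,0,0,2
0,2,3,3
0,1,1,3
gen 16: 2,3,2,1
0,1,2,3
1,2,1,1
2,0,0,2
0,2,3,3
0,1,1,3

36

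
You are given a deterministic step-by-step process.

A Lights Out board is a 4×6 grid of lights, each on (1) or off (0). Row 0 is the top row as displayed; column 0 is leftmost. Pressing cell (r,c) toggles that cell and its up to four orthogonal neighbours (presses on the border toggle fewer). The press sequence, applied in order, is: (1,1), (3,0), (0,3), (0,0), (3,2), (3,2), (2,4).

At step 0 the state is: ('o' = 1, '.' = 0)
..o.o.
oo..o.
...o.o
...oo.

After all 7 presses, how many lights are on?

k=0  ..o.o.
oo..o.
...o.o
...oo.
k=1  .oo.o.
..o.o.
.o.o.o
...oo.
k=2  .oo.o.
..o.o.
oo.o.o
oo.oo.
k=3  .o.o..
..ooo.
oo.o.o
oo.oo.
k=4  o..o..
o.ooo.
oo.o.o
oo.oo.
k=5  o..o..
o.ooo.
oooo.o
o.o.o.
k=6  o..o..
o.ooo.
oo.o.o
oo.oo.
k=7  o..o..
o.oo..
oo..o.
oo.o..

11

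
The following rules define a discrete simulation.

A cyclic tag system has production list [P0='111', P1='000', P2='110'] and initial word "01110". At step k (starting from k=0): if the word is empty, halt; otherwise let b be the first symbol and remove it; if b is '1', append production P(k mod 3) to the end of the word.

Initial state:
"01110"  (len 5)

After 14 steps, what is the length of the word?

gen 0: "01110"  (len 5)
gen 1: "1110"  (len 4)
gen 2: "110000"  (len 6)
gen 3: "10000110"  (len 8)
gen 4: "0000110111"  (len 10)
gen 5: "000110111"  (len 9)
gen 6: "00110111"  (len 8)
gen 7: "0110111"  (len 7)
gen 8: "110111"  (len 6)
gen 9: "10111110"  (len 8)
gen 10: "0111110111"  (len 10)
gen 11: "111110111"  (len 9)
gen 12: "11110111110"  (len 11)
gen 13: "1110111110111"  (len 13)
gen 14: "110111110111000"  (len 15)

15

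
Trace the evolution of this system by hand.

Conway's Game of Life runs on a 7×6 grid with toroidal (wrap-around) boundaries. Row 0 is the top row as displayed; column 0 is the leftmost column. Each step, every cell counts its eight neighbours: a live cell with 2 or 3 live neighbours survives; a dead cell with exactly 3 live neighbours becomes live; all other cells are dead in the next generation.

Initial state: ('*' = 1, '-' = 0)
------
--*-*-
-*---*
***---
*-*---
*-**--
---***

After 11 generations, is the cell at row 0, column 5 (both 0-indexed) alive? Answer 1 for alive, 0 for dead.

0

k=0  ------
--*-*-
-*---*
***---
*-*---
*-**--
---***
k=1  -----*
------
---*-*
--*--*
*----*
*-*---
--****
k=2  ---*-*
----*-
----*-
-----*
*----*
*-*---
******
k=3  -*----
---***
----**
*---**
**---*
--*---
------
k=4  ----*-
*--*-*
------
-*----
-*--*-
**----
------
k=5  ----**
----**
*-----
------
-**---
**----
------
k=6  ----**
*---*-
-----*
-*----
***---
***---
*----*
k=7  ----*-
*---*-
*----*
-**---
------
--*---
----*-
k=8  ---**-
*---*-
*----*
**----
-**---
------
---*--
k=9  ---***
*--**-
------
--*--*
***---
--*---
---**-
k=10  --*---
---*--
---***
*-*---
*-**--
--*---
--*--*
k=11  --**--
--**--
--****
*-*---
--**--
--*---
-***--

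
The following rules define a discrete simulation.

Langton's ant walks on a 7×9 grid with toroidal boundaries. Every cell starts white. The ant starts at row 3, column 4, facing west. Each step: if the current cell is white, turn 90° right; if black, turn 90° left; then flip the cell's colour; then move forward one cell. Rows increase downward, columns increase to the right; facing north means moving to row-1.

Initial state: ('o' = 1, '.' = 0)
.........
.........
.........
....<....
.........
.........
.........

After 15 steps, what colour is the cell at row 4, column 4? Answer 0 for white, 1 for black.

1

t=0: .........
.........
.........
....<....
.........
.........
.........
t=1: .........
.........
....^....
....o....
.........
.........
.........
t=2: .........
.........
....o>...
....o....
.........
.........
.........
t=3: .........
.........
....oo...
....ov...
.........
.........
.........
t=4: .........
.........
....oo...
....<o...
.........
.........
.........
t=5: .........
.........
....oo...
.....o...
....v....
.........
.........
t=6: .........
.........
....oo...
.....o...
...<o....
.........
.........
t=7: .........
.........
....oo...
...^.o...
...oo....
.........
.........
t=8: .........
.........
....oo...
...o>o...
...oo....
.........
.........
t=9: .........
.........
....oo...
...ooo...
...ov....
.........
.........
t=10: .........
.........
....oo...
...ooo...
...o.>...
.........
.........
t=11: .........
.........
....oo...
...ooo...
...o.o...
.....v...
.........
t=12: .........
.........
....oo...
...ooo...
...o.o...
....<o...
.........
t=13: .........
.........
....oo...
...ooo...
...o^o...
....oo...
.........
t=14: .........
.........
....oo...
...ooo...
...oo>...
....oo...
.........
t=15: .........
.........
....oo...
...oo^...
...oo....
....oo...
.........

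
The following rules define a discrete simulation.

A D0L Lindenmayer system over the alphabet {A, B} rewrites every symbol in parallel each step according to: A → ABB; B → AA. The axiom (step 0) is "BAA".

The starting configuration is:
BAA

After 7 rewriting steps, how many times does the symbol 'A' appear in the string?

t=0: BAA
t=1: AAABBABB
t=2: ABBABBABBAAAAABBAAAA
t=3: ABBAAAAABBAAAAABBAAAAABBABBABBABBABBAAAAABBABBABBABB
t=4: ABBAAAAABBABBABBABBABBAAAAABBABBABBABBABBAAAAABBABBABBABBA…AAAAABBAAAAABBAAAAABBABBABBABBABBAAAAABBAAAAABBAAAAABBAAAA  (len 132)
t=5: ABBAAAAABBABBABBABBABBAAAAABBAAAAABBAAAAABBAAAAABBAAAAABBA…BABBAAAAABBABBABBABBABBAAAAABBABBABBABBABBAAAAABBABBABBABB  (len 340)
t=6: ABBAAAAABBABBABBABBABBAAAAABBAAAAABBAAAAABBAAAAABBAAAAABBA…AAAAABBAAAAABBAAAAABBABBABBABBABBAAAAABBAAAAABBAAAAABBAAAA  (len 868)
t=7: ABBAAAAABBABBABBABBABBAAAAABBAAAAABBAAAAABBAAAAABBAAAAABBA…BABBAAAAABBABBABBABBABBAAAAABBABBABBABBABBAAAAABBABBABBABB  (len 2228)

1244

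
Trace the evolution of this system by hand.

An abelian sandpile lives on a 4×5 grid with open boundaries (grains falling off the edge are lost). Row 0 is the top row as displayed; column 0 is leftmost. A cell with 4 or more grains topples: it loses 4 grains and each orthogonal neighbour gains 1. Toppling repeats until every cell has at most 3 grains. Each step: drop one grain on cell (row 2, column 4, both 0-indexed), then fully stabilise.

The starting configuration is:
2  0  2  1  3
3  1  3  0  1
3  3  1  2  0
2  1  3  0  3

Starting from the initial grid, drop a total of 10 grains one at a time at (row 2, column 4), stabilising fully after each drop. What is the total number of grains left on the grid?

36

[0] 2  0  2  1  3
3  1  3  0  1
3  3  1  2  0
2  1  3  0  3
[1] 2  0  2  1  3
3  1  3  0  1
3  3  1  2  1
2  1  3  0  3
[2] 2  0  2  1  3
3  1  3  0  1
3  3  1  2  2
2  1  3  0  3
[3] 2  0  2  1  3
3  1  3  0  1
3  3  1  2  3
2  1  3  0  3
[4] 2  0  2  1  3
3  1  3  0  2
3  3  1  3  1
2  1  3  1  0
[5] 2  0  2  1  3
3  1  3  0  2
3  3  1  3  2
2  1  3  1  0
[6] 2  0  2  1  3
3  1  3  0  2
3  3  1  3  3
2  1  3  1  0
[7] 2  0  2  1  3
3  1  3  1  3
3  3  2  0  1
2  1  3  2  1
[8] 2  0  2  1  3
3  1  3  1  3
3  3  2  0  2
2  1  3  2  1
[9] 2  0  2  1  3
3  1  3  1  3
3  3  2  0  3
2  1  3  2  1
[10] 2  0  2  2  0
3  1  3  2  1
3  3  2  1  1
2  1  3  2  2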